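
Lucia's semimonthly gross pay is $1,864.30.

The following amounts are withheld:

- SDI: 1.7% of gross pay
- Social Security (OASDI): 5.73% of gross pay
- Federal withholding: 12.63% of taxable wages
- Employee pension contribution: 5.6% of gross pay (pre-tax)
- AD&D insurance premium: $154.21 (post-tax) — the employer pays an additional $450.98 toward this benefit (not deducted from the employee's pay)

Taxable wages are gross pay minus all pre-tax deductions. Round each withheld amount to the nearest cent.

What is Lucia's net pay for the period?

Employee pension contribution: $1,864.30 × 0.056 = $104.40
Taxable wages = $1,864.30 − $104.40 = $1,759.90
Federal withholding: $1,759.90 × 0.1263 = $222.28
SDI: $1,864.30 × 0.017 = $31.69
Social Security (OASDI): $1,864.30 × 0.0573 = $106.82
AD&D insurance premium: $154.21
(Employer's $450.98 toward AD&D insurance premium is not withheld from the employee.)
Total deductions = $104.40 + $222.28 + $31.69 + $106.82 + $154.21 = $619.40
Net pay = $1,864.30 − $619.40 = $1,244.90

$1,244.90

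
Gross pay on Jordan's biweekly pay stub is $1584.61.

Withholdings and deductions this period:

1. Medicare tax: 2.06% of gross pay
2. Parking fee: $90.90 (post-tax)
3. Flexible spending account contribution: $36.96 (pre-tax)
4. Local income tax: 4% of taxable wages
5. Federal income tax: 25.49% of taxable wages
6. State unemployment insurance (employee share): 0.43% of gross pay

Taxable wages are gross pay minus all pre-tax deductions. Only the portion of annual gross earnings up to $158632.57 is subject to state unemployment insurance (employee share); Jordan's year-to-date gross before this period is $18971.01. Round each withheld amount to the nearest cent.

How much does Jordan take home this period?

$960.89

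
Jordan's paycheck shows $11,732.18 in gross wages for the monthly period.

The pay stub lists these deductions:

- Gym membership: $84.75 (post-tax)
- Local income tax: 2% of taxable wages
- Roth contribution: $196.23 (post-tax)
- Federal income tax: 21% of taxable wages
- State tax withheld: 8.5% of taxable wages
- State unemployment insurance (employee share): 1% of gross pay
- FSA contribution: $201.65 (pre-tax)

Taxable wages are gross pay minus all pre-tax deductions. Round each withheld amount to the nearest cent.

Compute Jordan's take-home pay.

FSA contribution: $201.65
Taxable wages = $11,732.18 − $201.65 = $11,530.53
Federal income tax: $11,530.53 × 0.21 = $2,421.41
Local income tax: $11,530.53 × 0.02 = $230.61
State tax withheld: $11,530.53 × 0.085 = $980.10
State unemployment insurance (employee share): $11,732.18 × 0.01 = $117.32
Roth contribution: $196.23
Gym membership: $84.75
Total deductions = $201.65 + $2,421.41 + $230.61 + $980.10 + $117.32 + $196.23 + $84.75 = $4,232.07
Net pay = $11,732.18 − $4,232.07 = $7,500.11

$7,500.11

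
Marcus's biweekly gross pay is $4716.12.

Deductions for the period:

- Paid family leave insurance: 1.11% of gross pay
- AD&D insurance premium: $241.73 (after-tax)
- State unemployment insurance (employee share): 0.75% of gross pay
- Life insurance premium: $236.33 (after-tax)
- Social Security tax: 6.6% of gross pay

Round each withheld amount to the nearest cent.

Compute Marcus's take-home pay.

$3839.08

Paid family leave insurance: $4716.12 × 0.0111 = $52.35
State unemployment insurance (employee share): $4716.12 × 0.0075 = $35.37
Social Security tax: $4716.12 × 0.066 = $311.26
AD&D insurance premium: $241.73
Life insurance premium: $236.33
Total deductions = $52.35 + $35.37 + $311.26 + $241.73 + $236.33 = $877.04
Net pay = $4716.12 − $877.04 = $3839.08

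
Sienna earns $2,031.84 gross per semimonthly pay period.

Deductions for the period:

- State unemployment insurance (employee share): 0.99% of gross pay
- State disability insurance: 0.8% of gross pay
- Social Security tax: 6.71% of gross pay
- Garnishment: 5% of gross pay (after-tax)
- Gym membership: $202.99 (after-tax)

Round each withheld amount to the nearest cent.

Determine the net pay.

$1,554.55

Social Security tax: $2,031.84 × 0.0671 = $136.34
State disability insurance: $2,031.84 × 0.008 = $16.25
State unemployment insurance (employee share): $2,031.84 × 0.0099 = $20.12
Gym membership: $202.99
Garnishment: $2,031.84 × 0.05 = $101.59
Total deductions = $136.34 + $16.25 + $20.12 + $202.99 + $101.59 = $477.29
Net pay = $2,031.84 − $477.29 = $1,554.55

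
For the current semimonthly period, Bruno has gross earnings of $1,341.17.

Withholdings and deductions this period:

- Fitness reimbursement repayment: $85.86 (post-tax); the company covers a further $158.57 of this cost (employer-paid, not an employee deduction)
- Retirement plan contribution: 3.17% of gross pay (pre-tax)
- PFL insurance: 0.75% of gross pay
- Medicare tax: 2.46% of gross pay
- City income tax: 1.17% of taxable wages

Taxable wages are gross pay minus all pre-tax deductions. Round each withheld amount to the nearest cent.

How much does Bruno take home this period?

$1,154.55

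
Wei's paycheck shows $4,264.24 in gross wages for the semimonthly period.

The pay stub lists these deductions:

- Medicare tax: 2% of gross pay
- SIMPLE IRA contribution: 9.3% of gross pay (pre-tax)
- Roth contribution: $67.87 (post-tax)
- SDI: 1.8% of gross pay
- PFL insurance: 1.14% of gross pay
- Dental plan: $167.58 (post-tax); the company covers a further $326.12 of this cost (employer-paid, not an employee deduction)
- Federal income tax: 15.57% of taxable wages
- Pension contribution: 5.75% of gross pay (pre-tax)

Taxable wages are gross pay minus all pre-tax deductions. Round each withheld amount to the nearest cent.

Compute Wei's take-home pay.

Pension contribution: $4,264.24 × 0.0575 = $245.19
SIMPLE IRA contribution: $4,264.24 × 0.093 = $396.57
Pre-tax total = $245.19 + $396.57 = $641.76
Taxable wages = $4,264.24 − $641.76 = $3,622.48
Federal income tax: $3,622.48 × 0.1557 = $564.02
PFL insurance: $4,264.24 × 0.0114 = $48.61
SDI: $4,264.24 × 0.018 = $76.76
Medicare tax: $4,264.24 × 0.02 = $85.28
Roth contribution: $67.87
Dental plan: $167.58
(Employer's $326.12 toward dental plan is not withheld from the employee.)
Total deductions = $245.19 + $396.57 + $564.02 + $48.61 + $76.76 + $85.28 + $67.87 + $167.58 = $1,651.88
Net pay = $4,264.24 − $1,651.88 = $2,612.36

$2,612.36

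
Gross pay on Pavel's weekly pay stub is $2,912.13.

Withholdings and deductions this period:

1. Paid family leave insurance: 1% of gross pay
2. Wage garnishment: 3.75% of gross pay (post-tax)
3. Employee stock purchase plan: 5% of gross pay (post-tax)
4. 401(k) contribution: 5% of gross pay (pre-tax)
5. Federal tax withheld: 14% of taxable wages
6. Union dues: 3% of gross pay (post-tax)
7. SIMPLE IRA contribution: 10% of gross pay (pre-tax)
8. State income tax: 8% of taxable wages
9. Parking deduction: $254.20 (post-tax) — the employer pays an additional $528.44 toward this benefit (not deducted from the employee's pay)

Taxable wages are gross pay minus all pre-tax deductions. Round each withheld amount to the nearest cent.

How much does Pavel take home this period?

$1,305.26

SIMPLE IRA contribution: $2,912.13 × 0.1 = $291.21
401(k) contribution: $2,912.13 × 0.05 = $145.61
Pre-tax total = $291.21 + $145.61 = $436.82
Taxable wages = $2,912.13 − $436.82 = $2,475.31
Federal tax withheld: $2,475.31 × 0.14 = $346.54
State income tax: $2,475.31 × 0.08 = $198.02
Paid family leave insurance: $2,912.13 × 0.01 = $29.12
Wage garnishment: $2,912.13 × 0.0375 = $109.20
Union dues: $2,912.13 × 0.03 = $87.36
Employee stock purchase plan: $2,912.13 × 0.05 = $145.61
Parking deduction: $254.20
(Employer's $528.44 toward parking deduction is not withheld from the employee.)
Total deductions = $291.21 + $145.61 + $346.54 + $198.02 + $29.12 + $109.20 + $87.36 + $145.61 + $254.20 = $1,606.87
Net pay = $2,912.13 − $1,606.87 = $1,305.26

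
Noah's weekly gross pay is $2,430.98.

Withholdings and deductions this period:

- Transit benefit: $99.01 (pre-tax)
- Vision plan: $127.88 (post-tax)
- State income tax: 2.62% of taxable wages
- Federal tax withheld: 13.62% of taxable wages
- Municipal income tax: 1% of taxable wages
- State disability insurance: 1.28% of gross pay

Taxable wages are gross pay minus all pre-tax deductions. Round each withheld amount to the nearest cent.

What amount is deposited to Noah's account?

Transit benefit: $99.01
Taxable wages = $2,430.98 − $99.01 = $2,331.97
Municipal income tax: $2,331.97 × 0.01 = $23.32
State income tax: $2,331.97 × 0.0262 = $61.10
Federal tax withheld: $2,331.97 × 0.1362 = $317.61
State disability insurance: $2,430.98 × 0.0128 = $31.12
Vision plan: $127.88
Total deductions = $99.01 + $23.32 + $61.10 + $317.61 + $31.12 + $127.88 = $660.04
Net pay = $2,430.98 − $660.04 = $1,770.94

$1,770.94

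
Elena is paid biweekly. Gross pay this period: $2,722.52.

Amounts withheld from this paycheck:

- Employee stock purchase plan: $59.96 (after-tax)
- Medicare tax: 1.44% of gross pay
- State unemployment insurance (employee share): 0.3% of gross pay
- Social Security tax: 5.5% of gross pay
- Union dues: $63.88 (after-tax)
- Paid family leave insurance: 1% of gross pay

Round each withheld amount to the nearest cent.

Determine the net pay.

$2,374.34

Social Security tax: $2,722.52 × 0.055 = $149.74
State unemployment insurance (employee share): $2,722.52 × 0.003 = $8.17
Medicare tax: $2,722.52 × 0.0144 = $39.20
Paid family leave insurance: $2,722.52 × 0.01 = $27.23
Employee stock purchase plan: $59.96
Union dues: $63.88
Total deductions = $149.74 + $8.17 + $39.20 + $27.23 + $59.96 + $63.88 = $348.18
Net pay = $2,722.52 − $348.18 = $2,374.34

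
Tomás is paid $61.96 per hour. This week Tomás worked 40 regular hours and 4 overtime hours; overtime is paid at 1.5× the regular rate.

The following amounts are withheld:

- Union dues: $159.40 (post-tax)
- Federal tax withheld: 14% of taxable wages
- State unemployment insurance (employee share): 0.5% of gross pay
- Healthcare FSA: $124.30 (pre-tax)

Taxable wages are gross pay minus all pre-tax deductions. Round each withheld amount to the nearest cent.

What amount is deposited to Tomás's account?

Regular pay: 40 × $61.96 = $2478.40
Overtime pay: 4 × $61.96 × 1.5 = $371.76
Gross pay = $2478.40 + $371.76 = $2850.16
Healthcare FSA: $124.30
Taxable wages = $2850.16 − $124.30 = $2725.86
Federal tax withheld: $2725.86 × 0.14 = $381.62
State unemployment insurance (employee share): $2850.16 × 0.005 = $14.25
Union dues: $159.40
Total deductions = $124.30 + $381.62 + $14.25 + $159.40 = $679.57
Net pay = $2850.16 − $679.57 = $2170.59

$2170.59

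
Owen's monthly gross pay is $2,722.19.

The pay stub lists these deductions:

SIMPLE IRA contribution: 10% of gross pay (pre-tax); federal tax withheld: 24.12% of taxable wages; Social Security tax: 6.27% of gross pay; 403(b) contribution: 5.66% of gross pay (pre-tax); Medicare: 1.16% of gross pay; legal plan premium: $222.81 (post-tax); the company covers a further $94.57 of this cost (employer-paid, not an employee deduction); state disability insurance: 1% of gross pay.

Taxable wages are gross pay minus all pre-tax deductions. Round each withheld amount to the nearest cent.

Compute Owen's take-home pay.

$1,289.83

SIMPLE IRA contribution: $2,722.19 × 0.1 = $272.22
403(b) contribution: $2,722.19 × 0.0566 = $154.08
Pre-tax total = $272.22 + $154.08 = $426.30
Taxable wages = $2,722.19 − $426.30 = $2,295.89
Federal tax withheld: $2,295.89 × 0.2412 = $553.77
Social Security tax: $2,722.19 × 0.0627 = $170.68
Medicare: $2,722.19 × 0.0116 = $31.58
State disability insurance: $2,722.19 × 0.01 = $27.22
Legal plan premium: $222.81
(Employer's $94.57 toward legal plan premium is not withheld from the employee.)
Total deductions = $272.22 + $154.08 + $553.77 + $170.68 + $31.58 + $27.22 + $222.81 = $1,432.36
Net pay = $2,722.19 − $1,432.36 = $1,289.83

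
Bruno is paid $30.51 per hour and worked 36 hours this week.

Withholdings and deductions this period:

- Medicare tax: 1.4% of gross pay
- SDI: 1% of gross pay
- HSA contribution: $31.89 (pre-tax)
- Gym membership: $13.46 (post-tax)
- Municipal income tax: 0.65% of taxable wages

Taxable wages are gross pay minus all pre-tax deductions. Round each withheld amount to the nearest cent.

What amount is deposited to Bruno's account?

$1,019.72

Gross pay: 36 × $30.51 = $1,098.36
HSA contribution: $31.89
Taxable wages = $1,098.36 − $31.89 = $1,066.47
Municipal income tax: $1,066.47 × 0.0065 = $6.93
SDI: $1,098.36 × 0.01 = $10.98
Medicare tax: $1,098.36 × 0.014 = $15.38
Gym membership: $13.46
Total deductions = $31.89 + $6.93 + $10.98 + $15.38 + $13.46 = $78.64
Net pay = $1,098.36 − $78.64 = $1,019.72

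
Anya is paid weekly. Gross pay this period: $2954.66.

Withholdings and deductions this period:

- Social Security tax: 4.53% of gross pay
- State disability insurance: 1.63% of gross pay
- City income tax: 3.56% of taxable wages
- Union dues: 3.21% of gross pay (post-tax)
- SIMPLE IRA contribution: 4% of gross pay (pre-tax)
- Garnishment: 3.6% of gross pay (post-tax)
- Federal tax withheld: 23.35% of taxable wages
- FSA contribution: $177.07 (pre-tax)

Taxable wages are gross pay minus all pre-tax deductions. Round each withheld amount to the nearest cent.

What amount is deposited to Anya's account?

$1560.54

SIMPLE IRA contribution: $2954.66 × 0.04 = $118.19
FSA contribution: $177.07
Pre-tax total = $118.19 + $177.07 = $295.26
Taxable wages = $2954.66 − $295.26 = $2659.40
City income tax: $2659.40 × 0.0356 = $94.67
Federal tax withheld: $2659.40 × 0.2335 = $620.97
State disability insurance: $2954.66 × 0.0163 = $48.16
Social Security tax: $2954.66 × 0.0453 = $133.85
Union dues: $2954.66 × 0.0321 = $94.84
Garnishment: $2954.66 × 0.036 = $106.37
Total deductions = $118.19 + $177.07 + $94.67 + $620.97 + $48.16 + $133.85 + $94.84 + $106.37 = $1394.12
Net pay = $2954.66 − $1394.12 = $1560.54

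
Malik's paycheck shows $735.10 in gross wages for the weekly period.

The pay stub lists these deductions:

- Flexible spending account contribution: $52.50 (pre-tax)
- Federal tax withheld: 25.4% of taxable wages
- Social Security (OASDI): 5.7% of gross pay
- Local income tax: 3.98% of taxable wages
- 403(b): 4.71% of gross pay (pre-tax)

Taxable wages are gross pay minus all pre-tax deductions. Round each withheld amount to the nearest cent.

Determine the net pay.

$415.70

403(b): $735.10 × 0.0471 = $34.62
Flexible spending account contribution: $52.50
Pre-tax total = $34.62 + $52.50 = $87.12
Taxable wages = $735.10 − $87.12 = $647.98
Federal tax withheld: $647.98 × 0.254 = $164.59
Local income tax: $647.98 × 0.0398 = $25.79
Social Security (OASDI): $735.10 × 0.057 = $41.90
Total deductions = $34.62 + $52.50 + $164.59 + $25.79 + $41.90 = $319.40
Net pay = $735.10 − $319.40 = $415.70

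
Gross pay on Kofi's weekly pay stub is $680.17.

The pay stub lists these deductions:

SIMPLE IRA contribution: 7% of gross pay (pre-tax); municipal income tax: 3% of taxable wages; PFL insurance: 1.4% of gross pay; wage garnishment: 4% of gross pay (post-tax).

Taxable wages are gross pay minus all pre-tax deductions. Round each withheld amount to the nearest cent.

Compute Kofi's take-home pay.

$576.85

SIMPLE IRA contribution: $680.17 × 0.07 = $47.61
Taxable wages = $680.17 − $47.61 = $632.56
Municipal income tax: $632.56 × 0.03 = $18.98
PFL insurance: $680.17 × 0.014 = $9.52
Wage garnishment: $680.17 × 0.04 = $27.21
Total deductions = $47.61 + $18.98 + $9.52 + $27.21 = $103.32
Net pay = $680.17 − $103.32 = $576.85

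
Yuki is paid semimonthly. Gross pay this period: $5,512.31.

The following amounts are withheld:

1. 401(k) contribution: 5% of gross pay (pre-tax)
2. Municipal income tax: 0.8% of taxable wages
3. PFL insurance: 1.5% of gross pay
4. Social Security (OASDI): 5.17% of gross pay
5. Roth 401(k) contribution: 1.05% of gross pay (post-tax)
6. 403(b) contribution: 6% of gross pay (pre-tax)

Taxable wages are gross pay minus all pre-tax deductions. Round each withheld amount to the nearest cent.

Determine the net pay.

403(b) contribution: $5,512.31 × 0.06 = $330.74
401(k) contribution: $5,512.31 × 0.05 = $275.62
Pre-tax total = $330.74 + $275.62 = $606.36
Taxable wages = $5,512.31 − $606.36 = $4,905.95
Municipal income tax: $4,905.95 × 0.008 = $39.25
PFL insurance: $5,512.31 × 0.015 = $82.68
Social Security (OASDI): $5,512.31 × 0.0517 = $284.99
Roth 401(k) contribution: $5,512.31 × 0.0105 = $57.88
Total deductions = $330.74 + $275.62 + $39.25 + $82.68 + $284.99 + $57.88 = $1,071.16
Net pay = $5,512.31 − $1,071.16 = $4,441.15

$4,441.15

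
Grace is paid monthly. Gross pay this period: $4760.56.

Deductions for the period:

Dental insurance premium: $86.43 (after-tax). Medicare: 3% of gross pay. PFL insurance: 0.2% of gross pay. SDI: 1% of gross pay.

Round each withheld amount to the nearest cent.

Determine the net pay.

$4474.18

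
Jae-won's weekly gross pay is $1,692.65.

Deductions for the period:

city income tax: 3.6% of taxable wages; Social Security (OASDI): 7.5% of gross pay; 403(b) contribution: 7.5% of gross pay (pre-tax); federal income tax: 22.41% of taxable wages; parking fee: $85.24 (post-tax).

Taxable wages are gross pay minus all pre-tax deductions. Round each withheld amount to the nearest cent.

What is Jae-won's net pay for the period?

$946.27

403(b) contribution: $1,692.65 × 0.075 = $126.95
Taxable wages = $1,692.65 − $126.95 = $1,565.70
City income tax: $1,565.70 × 0.036 = $56.37
Federal income tax: $1,565.70 × 0.2241 = $350.87
Social Security (OASDI): $1,692.65 × 0.075 = $126.95
Parking fee: $85.24
Total deductions = $126.95 + $56.37 + $350.87 + $126.95 + $85.24 = $746.38
Net pay = $1,692.65 − $746.38 = $946.27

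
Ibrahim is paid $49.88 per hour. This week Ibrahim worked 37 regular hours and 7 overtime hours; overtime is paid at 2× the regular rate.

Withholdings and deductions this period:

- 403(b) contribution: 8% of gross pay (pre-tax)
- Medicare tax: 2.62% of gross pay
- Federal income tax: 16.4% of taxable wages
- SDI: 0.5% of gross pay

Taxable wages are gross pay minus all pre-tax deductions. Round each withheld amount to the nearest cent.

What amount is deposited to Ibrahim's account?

$1,877.18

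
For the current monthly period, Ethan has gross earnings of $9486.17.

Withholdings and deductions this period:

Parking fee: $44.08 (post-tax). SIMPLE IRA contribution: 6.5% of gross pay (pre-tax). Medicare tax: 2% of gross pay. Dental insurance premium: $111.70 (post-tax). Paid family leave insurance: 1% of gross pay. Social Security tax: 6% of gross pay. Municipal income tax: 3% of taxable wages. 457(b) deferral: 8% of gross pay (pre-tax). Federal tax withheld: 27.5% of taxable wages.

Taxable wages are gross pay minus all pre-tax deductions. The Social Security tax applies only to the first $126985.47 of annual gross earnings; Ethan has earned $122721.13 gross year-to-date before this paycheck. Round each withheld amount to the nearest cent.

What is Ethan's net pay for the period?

SIMPLE IRA contribution: $9486.17 × 0.065 = $616.60
457(b) deferral: $9486.17 × 0.08 = $758.89
Pre-tax total = $616.60 + $758.89 = $1375.49
Taxable wages = $9486.17 − $1375.49 = $8110.68
Federal tax withheld: $8110.68 × 0.275 = $2230.44
Municipal income tax: $8110.68 × 0.03 = $243.32
Social Security tax: only $126985.47 − $122721.13 = $4264.34 of this check is subject → $4264.34 × 0.06 = $255.86
Paid family leave insurance: $9486.17 × 0.01 = $94.86
Medicare tax: $9486.17 × 0.02 = $189.72
Parking fee: $44.08
Dental insurance premium: $111.70
Total deductions = $616.60 + $758.89 + $2230.44 + $243.32 + $255.86 + $94.86 + $189.72 + $44.08 + $111.70 = $4545.47
Net pay = $9486.17 − $4545.47 = $4940.70

$4940.70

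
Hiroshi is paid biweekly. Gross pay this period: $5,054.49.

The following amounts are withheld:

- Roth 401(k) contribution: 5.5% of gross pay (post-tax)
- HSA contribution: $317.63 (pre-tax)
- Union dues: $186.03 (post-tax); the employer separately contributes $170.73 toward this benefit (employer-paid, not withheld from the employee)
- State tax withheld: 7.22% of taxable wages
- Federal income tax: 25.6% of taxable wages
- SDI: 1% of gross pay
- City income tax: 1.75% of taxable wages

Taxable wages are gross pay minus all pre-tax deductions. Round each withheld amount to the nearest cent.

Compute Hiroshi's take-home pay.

$2,584.75

HSA contribution: $317.63
Taxable wages = $5,054.49 − $317.63 = $4,736.86
Federal income tax: $4,736.86 × 0.256 = $1,212.64
State tax withheld: $4,736.86 × 0.0722 = $342.00
City income tax: $4,736.86 × 0.0175 = $82.90
SDI: $5,054.49 × 0.01 = $50.54
Roth 401(k) contribution: $5,054.49 × 0.055 = $278.00
Union dues: $186.03
(Employer's $170.73 toward union dues is not withheld from the employee.)
Total deductions = $317.63 + $1,212.64 + $342.00 + $82.90 + $50.54 + $278.00 + $186.03 = $2,469.74
Net pay = $5,054.49 − $2,469.74 = $2,584.75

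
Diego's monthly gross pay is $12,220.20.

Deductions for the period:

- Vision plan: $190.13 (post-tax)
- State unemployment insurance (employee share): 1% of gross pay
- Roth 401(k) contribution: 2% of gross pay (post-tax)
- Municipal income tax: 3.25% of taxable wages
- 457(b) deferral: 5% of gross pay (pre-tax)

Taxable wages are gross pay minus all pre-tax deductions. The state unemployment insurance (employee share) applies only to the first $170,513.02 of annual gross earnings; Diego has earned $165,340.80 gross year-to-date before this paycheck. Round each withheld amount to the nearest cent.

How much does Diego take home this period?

457(b) deferral: $12,220.20 × 0.05 = $611.01
Taxable wages = $12,220.20 − $611.01 = $11,609.19
Municipal income tax: $11,609.19 × 0.0325 = $377.30
State unemployment insurance (employee share): only $170,513.02 − $165,340.80 = $5,172.22 of this check is subject → $5,172.22 × 0.01 = $51.72
Vision plan: $190.13
Roth 401(k) contribution: $12,220.20 × 0.02 = $244.40
Total deductions = $611.01 + $377.30 + $51.72 + $190.13 + $244.40 = $1,474.56
Net pay = $12,220.20 − $1,474.56 = $10,745.64

$10,745.64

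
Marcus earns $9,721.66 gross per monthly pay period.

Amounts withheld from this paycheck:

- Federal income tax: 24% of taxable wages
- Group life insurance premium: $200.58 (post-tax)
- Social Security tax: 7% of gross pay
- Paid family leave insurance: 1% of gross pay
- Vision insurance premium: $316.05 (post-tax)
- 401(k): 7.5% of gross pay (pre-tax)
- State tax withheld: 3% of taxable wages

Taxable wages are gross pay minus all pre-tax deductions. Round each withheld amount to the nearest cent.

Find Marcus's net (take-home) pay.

401(k): $9,721.66 × 0.075 = $729.12
Taxable wages = $9,721.66 − $729.12 = $8,992.54
Federal income tax: $8,992.54 × 0.24 = $2,158.21
State tax withheld: $8,992.54 × 0.03 = $269.78
Social Security tax: $9,721.66 × 0.07 = $680.52
Paid family leave insurance: $9,721.66 × 0.01 = $97.22
Group life insurance premium: $200.58
Vision insurance premium: $316.05
Total deductions = $729.12 + $2,158.21 + $269.78 + $680.52 + $97.22 + $200.58 + $316.05 = $4,451.48
Net pay = $9,721.66 − $4,451.48 = $5,270.18

$5,270.18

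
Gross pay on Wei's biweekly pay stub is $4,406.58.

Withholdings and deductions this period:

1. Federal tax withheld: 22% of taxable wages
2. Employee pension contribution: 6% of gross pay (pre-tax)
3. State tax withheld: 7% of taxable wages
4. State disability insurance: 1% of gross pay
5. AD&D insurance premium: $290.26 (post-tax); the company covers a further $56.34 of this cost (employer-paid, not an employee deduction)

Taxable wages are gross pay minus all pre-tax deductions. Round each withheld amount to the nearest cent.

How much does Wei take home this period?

Employee pension contribution: $4,406.58 × 0.06 = $264.39
Taxable wages = $4,406.58 − $264.39 = $4,142.19
Federal tax withheld: $4,142.19 × 0.22 = $911.28
State tax withheld: $4,142.19 × 0.07 = $289.95
State disability insurance: $4,406.58 × 0.01 = $44.07
AD&D insurance premium: $290.26
(Employer's $56.34 toward AD&D insurance premium is not withheld from the employee.)
Total deductions = $264.39 + $911.28 + $289.95 + $44.07 + $290.26 = $1,799.95
Net pay = $4,406.58 − $1,799.95 = $2,606.63

$2,606.63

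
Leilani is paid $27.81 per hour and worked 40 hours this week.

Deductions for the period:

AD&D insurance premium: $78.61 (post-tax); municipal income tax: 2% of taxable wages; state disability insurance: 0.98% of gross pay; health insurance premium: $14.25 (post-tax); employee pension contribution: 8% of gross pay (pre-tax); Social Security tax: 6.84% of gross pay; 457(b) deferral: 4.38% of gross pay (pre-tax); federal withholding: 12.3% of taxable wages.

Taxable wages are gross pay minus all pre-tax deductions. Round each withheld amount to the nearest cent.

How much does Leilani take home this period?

$655.46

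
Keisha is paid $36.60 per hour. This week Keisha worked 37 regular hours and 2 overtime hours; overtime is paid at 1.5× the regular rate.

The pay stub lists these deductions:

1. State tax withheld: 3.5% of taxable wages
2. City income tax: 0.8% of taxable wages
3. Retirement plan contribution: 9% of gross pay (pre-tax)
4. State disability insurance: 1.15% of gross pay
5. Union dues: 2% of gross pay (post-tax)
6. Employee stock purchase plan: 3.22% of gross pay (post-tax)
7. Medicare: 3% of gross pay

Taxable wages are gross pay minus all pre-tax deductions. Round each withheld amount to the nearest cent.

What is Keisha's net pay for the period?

$1,137.77

Regular pay: 37 × $36.60 = $1,354.20
Overtime pay: 2 × $36.60 × 1.5 = $109.80
Gross pay = $1,354.20 + $109.80 = $1,464.00
Retirement plan contribution: $1,464.00 × 0.09 = $131.76
Taxable wages = $1,464.00 − $131.76 = $1,332.24
State tax withheld: $1,332.24 × 0.035 = $46.63
City income tax: $1,332.24 × 0.008 = $10.66
State disability insurance: $1,464.00 × 0.0115 = $16.84
Medicare: $1,464.00 × 0.03 = $43.92
Union dues: $1,464.00 × 0.02 = $29.28
Employee stock purchase plan: $1,464.00 × 0.0322 = $47.14
Total deductions = $131.76 + $46.63 + $10.66 + $16.84 + $43.92 + $29.28 + $47.14 = $326.23
Net pay = $1,464.00 − $326.23 = $1,137.77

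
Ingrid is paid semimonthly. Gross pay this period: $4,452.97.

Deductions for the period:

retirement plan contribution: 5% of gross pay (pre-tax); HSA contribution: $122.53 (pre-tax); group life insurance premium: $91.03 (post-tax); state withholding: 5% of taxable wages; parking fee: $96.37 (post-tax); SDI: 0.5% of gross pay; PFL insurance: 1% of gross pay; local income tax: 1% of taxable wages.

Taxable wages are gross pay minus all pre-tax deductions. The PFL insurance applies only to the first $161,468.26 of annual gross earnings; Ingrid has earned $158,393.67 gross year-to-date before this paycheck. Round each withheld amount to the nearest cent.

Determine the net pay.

HSA contribution: $122.53
Retirement plan contribution: $4,452.97 × 0.05 = $222.65
Pre-tax total = $122.53 + $222.65 = $345.18
Taxable wages = $4,452.97 − $345.18 = $4,107.79
State withholding: $4,107.79 × 0.05 = $205.39
Local income tax: $4,107.79 × 0.01 = $41.08
SDI: $4,452.97 × 0.005 = $22.26
PFL insurance: only $161,468.26 − $158,393.67 = $3,074.59 of this check is subject → $3,074.59 × 0.01 = $30.75
Group life insurance premium: $91.03
Parking fee: $96.37
Total deductions = $122.53 + $222.65 + $205.39 + $41.08 + $22.26 + $30.75 + $91.03 + $96.37 = $832.06
Net pay = $4,452.97 − $832.06 = $3,620.91

$3,620.91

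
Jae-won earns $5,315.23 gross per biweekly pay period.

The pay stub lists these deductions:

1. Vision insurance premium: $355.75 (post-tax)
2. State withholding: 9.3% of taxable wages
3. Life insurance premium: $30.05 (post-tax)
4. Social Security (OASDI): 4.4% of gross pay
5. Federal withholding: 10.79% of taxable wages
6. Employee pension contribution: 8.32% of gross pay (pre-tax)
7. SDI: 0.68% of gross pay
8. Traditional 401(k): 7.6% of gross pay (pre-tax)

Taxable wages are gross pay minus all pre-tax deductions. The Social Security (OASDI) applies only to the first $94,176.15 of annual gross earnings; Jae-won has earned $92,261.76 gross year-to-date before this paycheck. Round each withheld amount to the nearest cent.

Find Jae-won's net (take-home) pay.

$3,065.04

Employee pension contribution: $5,315.23 × 0.0832 = $442.23
Traditional 401(k): $5,315.23 × 0.076 = $403.96
Pre-tax total = $442.23 + $403.96 = $846.19
Taxable wages = $5,315.23 − $846.19 = $4,469.04
Federal withholding: $4,469.04 × 0.1079 = $482.21
State withholding: $4,469.04 × 0.093 = $415.62
SDI: $5,315.23 × 0.0068 = $36.14
Social Security (OASDI): only $94,176.15 − $92,261.76 = $1,914.39 of this check is subject → $1,914.39 × 0.044 = $84.23
Vision insurance premium: $355.75
Life insurance premium: $30.05
Total deductions = $442.23 + $403.96 + $482.21 + $415.62 + $36.14 + $84.23 + $355.75 + $30.05 = $2,250.19
Net pay = $5,315.23 − $2,250.19 = $3,065.04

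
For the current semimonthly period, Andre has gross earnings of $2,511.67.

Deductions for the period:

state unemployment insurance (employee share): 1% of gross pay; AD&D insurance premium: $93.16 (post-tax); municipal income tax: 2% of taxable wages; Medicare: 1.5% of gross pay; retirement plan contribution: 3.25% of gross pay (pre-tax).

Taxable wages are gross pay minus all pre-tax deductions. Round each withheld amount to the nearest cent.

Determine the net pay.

$2,225.48

Retirement plan contribution: $2,511.67 × 0.0325 = $81.63
Taxable wages = $2,511.67 − $81.63 = $2,430.04
Municipal income tax: $2,430.04 × 0.02 = $48.60
State unemployment insurance (employee share): $2,511.67 × 0.01 = $25.12
Medicare: $2,511.67 × 0.015 = $37.68
AD&D insurance premium: $93.16
Total deductions = $81.63 + $48.60 + $25.12 + $37.68 + $93.16 = $286.19
Net pay = $2,511.67 − $286.19 = $2,225.48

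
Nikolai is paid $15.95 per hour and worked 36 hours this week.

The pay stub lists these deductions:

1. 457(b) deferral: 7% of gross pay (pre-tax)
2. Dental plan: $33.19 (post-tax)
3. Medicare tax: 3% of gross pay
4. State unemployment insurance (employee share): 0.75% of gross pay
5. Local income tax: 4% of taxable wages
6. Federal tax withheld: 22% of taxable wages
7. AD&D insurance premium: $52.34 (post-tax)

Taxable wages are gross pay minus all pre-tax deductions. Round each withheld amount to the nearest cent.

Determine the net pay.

$288.10

Gross pay: 36 × $15.95 = $574.20
457(b) deferral: $574.20 × 0.07 = $40.19
Taxable wages = $574.20 − $40.19 = $534.01
Local income tax: $534.01 × 0.04 = $21.36
Federal tax withheld: $534.01 × 0.22 = $117.48
State unemployment insurance (employee share): $574.20 × 0.0075 = $4.31
Medicare tax: $574.20 × 0.03 = $17.23
Dental plan: $33.19
AD&D insurance premium: $52.34
Total deductions = $40.19 + $21.36 + $117.48 + $4.31 + $17.23 + $33.19 + $52.34 = $286.10
Net pay = $574.20 − $286.10 = $288.10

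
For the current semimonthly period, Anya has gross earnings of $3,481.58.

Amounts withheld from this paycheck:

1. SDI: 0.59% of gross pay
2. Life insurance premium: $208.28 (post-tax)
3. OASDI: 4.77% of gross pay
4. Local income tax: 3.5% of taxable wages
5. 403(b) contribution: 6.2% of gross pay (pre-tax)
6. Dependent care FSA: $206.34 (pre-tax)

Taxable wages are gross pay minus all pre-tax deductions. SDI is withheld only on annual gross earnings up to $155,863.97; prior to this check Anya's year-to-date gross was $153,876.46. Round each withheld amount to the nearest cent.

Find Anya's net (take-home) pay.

Dependent care FSA: $206.34
403(b) contribution: $3,481.58 × 0.062 = $215.86
Pre-tax total = $206.34 + $215.86 = $422.20
Taxable wages = $3,481.58 − $422.20 = $3,059.38
Local income tax: $3,059.38 × 0.035 = $107.08
SDI: only $155,863.97 − $153,876.46 = $1,987.51 of this check is subject → $1,987.51 × 0.0059 = $11.73
OASDI: $3,481.58 × 0.0477 = $166.07
Life insurance premium: $208.28
Total deductions = $206.34 + $215.86 + $107.08 + $11.73 + $166.07 + $208.28 = $915.36
Net pay = $3,481.58 − $915.36 = $2,566.22

$2,566.22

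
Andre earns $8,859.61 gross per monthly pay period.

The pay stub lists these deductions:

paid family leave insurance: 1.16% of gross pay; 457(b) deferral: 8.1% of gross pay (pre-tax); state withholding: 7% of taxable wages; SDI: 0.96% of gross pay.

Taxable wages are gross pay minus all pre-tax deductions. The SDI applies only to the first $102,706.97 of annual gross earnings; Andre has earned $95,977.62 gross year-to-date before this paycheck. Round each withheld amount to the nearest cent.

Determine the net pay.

457(b) deferral: $8,859.61 × 0.081 = $717.63
Taxable wages = $8,859.61 − $717.63 = $8,141.98
State withholding: $8,141.98 × 0.07 = $569.94
Paid family leave insurance: $8,859.61 × 0.0116 = $102.77
SDI: only $102,706.97 − $95,977.62 = $6,729.35 of this check is subject → $6,729.35 × 0.0096 = $64.60
Total deductions = $717.63 + $569.94 + $102.77 + $64.60 = $1,454.94
Net pay = $8,859.61 − $1,454.94 = $7,404.67

$7,404.67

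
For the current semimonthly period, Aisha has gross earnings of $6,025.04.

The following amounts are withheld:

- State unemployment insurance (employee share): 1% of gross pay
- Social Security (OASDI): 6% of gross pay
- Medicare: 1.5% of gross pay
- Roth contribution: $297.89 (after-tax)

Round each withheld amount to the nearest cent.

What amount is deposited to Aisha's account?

Social Security (OASDI): $6,025.04 × 0.06 = $361.50
Medicare: $6,025.04 × 0.015 = $90.38
State unemployment insurance (employee share): $6,025.04 × 0.01 = $60.25
Roth contribution: $297.89
Total deductions = $361.50 + $90.38 + $60.25 + $297.89 = $810.02
Net pay = $6,025.04 − $810.02 = $5,215.02

$5,215.02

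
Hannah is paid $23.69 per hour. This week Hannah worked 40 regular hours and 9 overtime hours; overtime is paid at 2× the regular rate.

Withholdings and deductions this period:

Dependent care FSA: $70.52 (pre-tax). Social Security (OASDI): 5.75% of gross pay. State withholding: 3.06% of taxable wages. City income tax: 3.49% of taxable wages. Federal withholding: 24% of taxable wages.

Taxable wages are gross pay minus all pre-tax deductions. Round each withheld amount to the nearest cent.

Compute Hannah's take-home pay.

Regular pay: 40 × $23.69 = $947.60
Overtime pay: 9 × $23.69 × 2 = $426.42
Gross pay = $947.60 + $426.42 = $1374.02
Dependent care FSA: $70.52
Taxable wages = $1374.02 − $70.52 = $1303.50
City income tax: $1303.50 × 0.0349 = $45.49
Federal withholding: $1303.50 × 0.24 = $312.84
State withholding: $1303.50 × 0.0306 = $39.89
Social Security (OASDI): $1374.02 × 0.0575 = $79.01
Total deductions = $70.52 + $45.49 + $312.84 + $39.89 + $79.01 = $547.75
Net pay = $1374.02 − $547.75 = $826.27

$826.27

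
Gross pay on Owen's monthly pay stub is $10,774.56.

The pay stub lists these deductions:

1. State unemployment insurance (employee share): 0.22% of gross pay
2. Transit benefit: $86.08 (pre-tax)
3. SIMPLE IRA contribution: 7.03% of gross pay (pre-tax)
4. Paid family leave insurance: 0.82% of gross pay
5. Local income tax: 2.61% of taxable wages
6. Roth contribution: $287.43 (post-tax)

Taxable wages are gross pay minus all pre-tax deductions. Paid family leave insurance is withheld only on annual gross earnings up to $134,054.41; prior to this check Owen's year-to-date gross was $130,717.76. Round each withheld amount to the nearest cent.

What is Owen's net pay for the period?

Transit benefit: $86.08
SIMPLE IRA contribution: $10,774.56 × 0.0703 = $757.45
Pre-tax total = $86.08 + $757.45 = $843.53
Taxable wages = $10,774.56 − $843.53 = $9,931.03
Local income tax: $9,931.03 × 0.0261 = $259.20
Paid family leave insurance: only $134,054.41 − $130,717.76 = $3,336.65 of this check is subject → $3,336.65 × 0.0082 = $27.36
State unemployment insurance (employee share): $10,774.56 × 0.0022 = $23.70
Roth contribution: $287.43
Total deductions = $86.08 + $757.45 + $259.20 + $27.36 + $23.70 + $287.43 = $1,441.22
Net pay = $10,774.56 − $1,441.22 = $9,333.34

$9,333.34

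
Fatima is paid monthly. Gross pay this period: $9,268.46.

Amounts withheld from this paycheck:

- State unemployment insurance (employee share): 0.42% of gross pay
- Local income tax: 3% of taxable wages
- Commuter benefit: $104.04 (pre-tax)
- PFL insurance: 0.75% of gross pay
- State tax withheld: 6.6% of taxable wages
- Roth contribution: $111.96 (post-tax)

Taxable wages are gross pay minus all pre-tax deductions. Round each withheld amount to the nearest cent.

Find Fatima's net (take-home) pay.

Commuter benefit: $104.04
Taxable wages = $9,268.46 − $104.04 = $9,164.42
State tax withheld: $9,164.42 × 0.066 = $604.85
Local income tax: $9,164.42 × 0.03 = $274.93
State unemployment insurance (employee share): $9,268.46 × 0.0042 = $38.93
PFL insurance: $9,268.46 × 0.0075 = $69.51
Roth contribution: $111.96
Total deductions = $104.04 + $604.85 + $274.93 + $38.93 + $69.51 + $111.96 = $1,204.22
Net pay = $9,268.46 − $1,204.22 = $8,064.24

$8,064.24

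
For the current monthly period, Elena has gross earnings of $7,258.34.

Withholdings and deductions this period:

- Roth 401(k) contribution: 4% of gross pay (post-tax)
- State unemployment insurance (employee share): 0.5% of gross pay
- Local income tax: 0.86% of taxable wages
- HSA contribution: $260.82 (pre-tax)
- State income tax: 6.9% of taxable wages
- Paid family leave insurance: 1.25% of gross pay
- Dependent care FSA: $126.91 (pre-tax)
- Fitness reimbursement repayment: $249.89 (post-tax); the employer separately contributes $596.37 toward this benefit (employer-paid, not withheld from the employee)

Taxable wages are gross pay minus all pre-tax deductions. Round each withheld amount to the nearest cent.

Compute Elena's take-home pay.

$5,670.21

Dependent care FSA: $126.91
HSA contribution: $260.82
Pre-tax total = $126.91 + $260.82 = $387.73
Taxable wages = $7,258.34 − $387.73 = $6,870.61
Local income tax: $6,870.61 × 0.0086 = $59.09
State income tax: $6,870.61 × 0.069 = $474.07
Paid family leave insurance: $7,258.34 × 0.0125 = $90.73
State unemployment insurance (employee share): $7,258.34 × 0.005 = $36.29
Roth 401(k) contribution: $7,258.34 × 0.04 = $290.33
Fitness reimbursement repayment: $249.89
(Employer's $596.37 toward fitness reimbursement repayment is not withheld from the employee.)
Total deductions = $126.91 + $260.82 + $59.09 + $474.07 + $90.73 + $36.29 + $290.33 + $249.89 = $1,588.13
Net pay = $7,258.34 − $1,588.13 = $5,670.21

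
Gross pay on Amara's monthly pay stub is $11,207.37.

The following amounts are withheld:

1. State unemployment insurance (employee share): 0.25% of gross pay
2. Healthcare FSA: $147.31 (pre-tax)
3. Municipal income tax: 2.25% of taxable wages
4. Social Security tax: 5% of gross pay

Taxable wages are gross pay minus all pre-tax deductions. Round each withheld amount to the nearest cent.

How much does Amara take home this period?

$10,222.82

Healthcare FSA: $147.31
Taxable wages = $11,207.37 − $147.31 = $11,060.06
Municipal income tax: $11,060.06 × 0.0225 = $248.85
State unemployment insurance (employee share): $11,207.37 × 0.0025 = $28.02
Social Security tax: $11,207.37 × 0.05 = $560.37
Total deductions = $147.31 + $248.85 + $28.02 + $560.37 = $984.55
Net pay = $11,207.37 − $984.55 = $10,222.82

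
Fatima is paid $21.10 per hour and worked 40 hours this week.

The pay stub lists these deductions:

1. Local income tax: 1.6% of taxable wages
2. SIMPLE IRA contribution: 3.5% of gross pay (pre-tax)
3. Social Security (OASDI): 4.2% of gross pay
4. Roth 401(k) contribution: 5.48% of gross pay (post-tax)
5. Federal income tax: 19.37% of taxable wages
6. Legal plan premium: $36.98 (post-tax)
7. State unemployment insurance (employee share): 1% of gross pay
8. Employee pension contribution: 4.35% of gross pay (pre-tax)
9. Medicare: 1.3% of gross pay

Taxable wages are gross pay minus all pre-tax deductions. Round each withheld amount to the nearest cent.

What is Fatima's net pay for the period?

$476.57

Gross pay: 40 × $21.10 = $844.00
SIMPLE IRA contribution: $844.00 × 0.035 = $29.54
Employee pension contribution: $844.00 × 0.0435 = $36.71
Pre-tax total = $29.54 + $36.71 = $66.25
Taxable wages = $844.00 − $66.25 = $777.75
Federal income tax: $777.75 × 0.1937 = $150.65
Local income tax: $777.75 × 0.016 = $12.44
Social Security (OASDI): $844.00 × 0.042 = $35.45
Medicare: $844.00 × 0.013 = $10.97
State unemployment insurance (employee share): $844.00 × 0.01 = $8.44
Legal plan premium: $36.98
Roth 401(k) contribution: $844.00 × 0.0548 = $46.25
Total deductions = $29.54 + $36.71 + $150.65 + $12.44 + $35.45 + $10.97 + $8.44 + $36.98 + $46.25 = $367.43
Net pay = $844.00 − $367.43 = $476.57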